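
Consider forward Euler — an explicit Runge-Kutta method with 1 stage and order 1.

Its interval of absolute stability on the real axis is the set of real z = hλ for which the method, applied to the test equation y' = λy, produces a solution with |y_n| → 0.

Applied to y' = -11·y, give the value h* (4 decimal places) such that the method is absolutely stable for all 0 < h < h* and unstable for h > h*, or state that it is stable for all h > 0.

(-2.0000,0); λ=-11 ⇒ h* = 0.1818.

Set f=λy, z=hλ:
  order 1, 1-stage ⇒ R(z)=1+z
  (e.g. R(-1.3)=-0.30000, |R|=0.30000)

Boundary: |R(x)|=1, x<0.
x=-1.3: |R|=0.3000
|R(-1.92)|=0.9200 |R(-1.76)|=0.7600 |R(-0.53)|=0.4700
Bisect:
  x_lo=-2.3779 |R|=1.3779  x_hi=-0.2471 |R|=0.7529
  mid=-1.31246 |R|=0.31246 →hi
  mid=-1.84516 |R|=0.84516 →hi
  mid=-2.11152 |R|=1.11152 →lo
  mid=-1.97834 |R|=0.97834 →hi
  mid=-2.04493 |R|=1.04493 →lo
  mid=-2.01163 |R|=1.01163 →lo
  mid=-1.99499 |R|=0.99499 →hi
  ...
  [-2.00006,-1.99993] ⇒ x*=-2.0000
Stable set (-2.0000, 0).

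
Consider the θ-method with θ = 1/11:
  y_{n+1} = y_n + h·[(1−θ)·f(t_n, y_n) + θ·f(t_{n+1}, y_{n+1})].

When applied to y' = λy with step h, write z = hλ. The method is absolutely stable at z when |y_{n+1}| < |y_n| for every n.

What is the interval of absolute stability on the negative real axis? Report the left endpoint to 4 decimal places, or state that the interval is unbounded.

z∈(-2.4444,0).

On y'=λy, z=hλ:
  y_{n+1} = y_n + z·[10/11·y_n + 1/11·y_{n+1}] ⇒ (1 − 1/11z)y_{n+1} = (1 + 10/11z)y_n
  R(z) = (1 + 10/11z)/(1 − 1/11z).

Find x<0 with |R(x)|<1.
x=-0.64: |R|=0.3952
R=−1: 1+10/11x = −1+1/11x ⇒ -9/11x=2 ⇒ x=2/(-9/11)=-2.4444
Confirm numerically:
  x=-1.972: |R|=0.67222 <1
  x=-1.917: |R|=0.63250 <1
  x=-1.492: |R|=0.31380 <1
  x=-2.900: |R|=1.29496 >1
  x=-2.558: |R|=1.07538 >1
  x=-2.494: |R|=1.03305 >1
So |R|<1 on (-2.4444, 0).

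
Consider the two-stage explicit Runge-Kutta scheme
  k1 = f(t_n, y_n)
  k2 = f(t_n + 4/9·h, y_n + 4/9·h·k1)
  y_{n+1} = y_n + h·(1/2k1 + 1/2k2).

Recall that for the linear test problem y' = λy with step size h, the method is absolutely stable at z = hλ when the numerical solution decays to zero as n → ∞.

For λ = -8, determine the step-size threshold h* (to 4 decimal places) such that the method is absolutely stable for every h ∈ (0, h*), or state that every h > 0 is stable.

(-4.5000,0); λ=-8 ⇒ h* = (9/2)/8 = 0.5625.

On y'=λy, z=hλ:
  k1=λy_n ⇒ h·k1=z·y_n;  k2=λ(1+4/9z)y_n ⇒ h·k2=z(1+4/9z)y_n
  y_{n+1}/y_n = 1 + 1/2z + 1/2z(1+4/9z) = 1 + z + 2/9z²
  ⇒ R(z) = 1 + z + 2/9z².

Need |R(x)|<1, x<0.
x=-1.23: |R|=0.1062
R=1: x+2/9x²=0 ⇒ x=−9/2=-4.5000; min R=1−1/(4·2/9)=-0.1250>−1
Confirm numerically:
  x=-3.295: |R|=0.11767 <1
  x=-2.314: |R|=0.12409 <1
  x=-1.834: |R|=0.08654 <1
  x=-4.647: |R|=1.15180 >1
  x=-4.551: |R|=1.05158 >1
Interval (-4.5000, 0).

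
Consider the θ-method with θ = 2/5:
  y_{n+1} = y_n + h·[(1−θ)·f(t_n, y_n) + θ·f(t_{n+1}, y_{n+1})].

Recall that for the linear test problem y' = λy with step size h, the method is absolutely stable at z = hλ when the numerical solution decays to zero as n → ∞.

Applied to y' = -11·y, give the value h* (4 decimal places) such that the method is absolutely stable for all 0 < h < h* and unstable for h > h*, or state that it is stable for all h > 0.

(-10.0000,0); λ=-11 ⇒ h* = (10)/11 = 0.9091.

Set f=λy, z=hλ:
  y_{n+1} = y_n + z·[3/5·y_n + 2/5·y_{n+1}] ⇒ (1 − 2/5z)y_{n+1} = (1 + 3/5z)y_n
  Hence R(z) = (1 + 3/5z)/(1 − 2/5z).

Solve |R(x)|<1 on ℝ⁻.
x=-0.86: |R|=0.3601
R=−1: 1+3/5x = −1+2/5x ⇒ -1/5x=2 ⇒ x=2/(-1/5)=-10.0000
Confirm numerically:
  x=-9.460: |R|=0.97742 <1
  x=-8.785: |R|=0.94617 <1
  x=-7.767: |R|=0.89125 <1
  x=-10.382: |R|=1.01483 >1
  x=-10.159: |R|=1.00628 >1
So |R|<1 on (-10.0000, 0).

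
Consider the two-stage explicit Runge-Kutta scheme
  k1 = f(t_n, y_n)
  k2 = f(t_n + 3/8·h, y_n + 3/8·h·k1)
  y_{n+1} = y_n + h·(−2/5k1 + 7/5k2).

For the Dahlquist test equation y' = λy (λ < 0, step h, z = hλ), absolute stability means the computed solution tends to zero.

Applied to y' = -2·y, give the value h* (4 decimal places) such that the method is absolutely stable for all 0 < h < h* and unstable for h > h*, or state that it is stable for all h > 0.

On y'=λy, z=hλ:
  k1=λy_n ⇒ h·k1=z·y_n;  k2=λ(1+3/8z)y_n ⇒ h·k2=z(1+3/8z)y_n
  y_{n+1}/y_n = 1 − 2/5z + 7/5z(1+3/8z) = 1 + z + 21/40z²
  ⇒ R(z) = 1 + z + 21/40z².

Solve |R(x)|<1 on ℝ⁻.
x=-1.44: |R|=0.6486
R=1: x+21/40x²=0 ⇒ x=−40/21=-1.9048; min R=1−1/(4·21/40)=0.5238>−1
Confirm numerically:
  x=-1.645: |R|=0.77566 <1
  x=-1.501: |R|=0.68183 <1
  x=-1.180: |R|=0.55101 <1
  x=-1.170: |R|=0.54867 <1
  x=-2.357: |R|=1.55961 >1
  x=-2.347: |R|=1.54491 >1
  x=-2.019: |R|=1.12109 >1
So |R|<1 on (-1.9048, 0).

(-1.9048,0); λ=-2 ⇒ h* = (40/21)/2 = 0.9524.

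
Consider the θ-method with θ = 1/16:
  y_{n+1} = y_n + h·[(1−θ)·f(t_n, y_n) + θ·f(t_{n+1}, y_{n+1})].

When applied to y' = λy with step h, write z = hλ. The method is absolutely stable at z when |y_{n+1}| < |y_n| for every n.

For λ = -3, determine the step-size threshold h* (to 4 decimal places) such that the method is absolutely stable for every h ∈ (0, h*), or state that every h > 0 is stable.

Test eqn y'=λy, z=hλ:
  y_{n+1} = y_n + z·[15/16·y_n + 1/16·y_{n+1}] ⇒ (1 − 1/16z)y_{n+1} = (1 + 15/16z)y_n
  ⇒ R(z) = (1 + 15/16z)/(1 − 1/16z).

Solve |R(x)|<1 on ℝ⁻.
x=-0.67: |R|=0.3569
R=−1: 1+15/16x = −1+1/16x ⇒ -7/8x=2 ⇒ x=2/(-7/8)=-2.2857
Confirm numerically:
  x=-1.777: |R|=0.59937 <1
  x=-1.373: |R|=0.26449 <1
  x=-1.271: |R|=0.17747 <1
  x=-2.827: |R|=1.40251 >1
  x=-2.509: |R|=1.16889 >1
So |R|<1 on (-2.2857, 0).

(-2.2857,0); λ=-3 ⇒ h* = (16/7)/3 = 0.7619.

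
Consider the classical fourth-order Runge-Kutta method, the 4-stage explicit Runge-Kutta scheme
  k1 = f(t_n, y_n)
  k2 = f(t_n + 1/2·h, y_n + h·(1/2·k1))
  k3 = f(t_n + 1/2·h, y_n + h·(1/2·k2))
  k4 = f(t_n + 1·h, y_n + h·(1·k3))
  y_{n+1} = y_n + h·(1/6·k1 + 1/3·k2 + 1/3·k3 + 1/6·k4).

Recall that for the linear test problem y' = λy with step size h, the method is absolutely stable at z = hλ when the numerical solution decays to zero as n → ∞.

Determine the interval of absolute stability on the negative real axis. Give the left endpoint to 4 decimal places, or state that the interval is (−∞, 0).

On y'=λy, z=hλ:
  order 4, 4-stage ⇒ R(z)=1+z+z^2/2+z^3/6+z^4/24
  (e.g. R(-0.88)=0.41861, |R|=0.41861)

Boundary: |R(x)|=1, x<0.
x=-0.88: |R|=0.4186
|R(-3.12)|=1.6336 |R(-2.55)|=0.6995 |R(-2.07)|=0.3592
Bisect:
  x_lo=-3.4382 |R|=2.5210  x_hi=-0.3653 |R|=0.6940
  mid=-1.90175 |R|=0.30526 →hi
  mid=-2.66997 |R|=0.83960 →hi
  mid=-3.05408 |R|=1.48687 →lo
  mid=-2.86203 |R|=1.12199 →lo
  mid=-2.76600 |R|=0.97130 →hi
  mid=-2.81401 |R|=1.04417 →lo
  mid=-2.79000 |R|=1.00713 →lo
  mid=-2.77800 |R|=0.98906 →hi
  mid=-2.78400 |R|=0.99806 →hi
  ...
  [-2.78532,-2.78513] ⇒ x*=-2.7853
Stable set (-2.7853, 0).

z∈(-2.7853,0).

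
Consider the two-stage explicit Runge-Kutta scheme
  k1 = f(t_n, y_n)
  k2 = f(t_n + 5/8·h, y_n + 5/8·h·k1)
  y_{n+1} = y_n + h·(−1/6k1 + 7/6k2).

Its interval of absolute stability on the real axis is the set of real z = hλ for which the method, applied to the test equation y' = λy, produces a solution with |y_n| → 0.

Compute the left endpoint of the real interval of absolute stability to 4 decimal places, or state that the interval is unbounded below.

z* = -1.3714.

On y'=λy, z=hλ:
  k1=λy_n ⇒ h·k1=z·y_n;  k2=λ(1+5/8z)y_n ⇒ h·k2=z(1+5/8z)y_n
  y_{n+1}/y_n = 1 − 1/6z + 7/6z(1+5/8z) = 1 + z + 35/48z²
  ⇒ R(z) = 1 + z + 35/48z².

Need |R(x)|<1, x<0.
x=-0.89: |R|=0.6876
R=1: x+35/48x²=0 ⇒ x=−48/35=-1.3714; min R=1−1/(4·35/48)=0.6571>−1
Confirm numerically:
  x=-1.271: |R|=0.90693 <1
  x=-1.241: |R|=0.88198 <1
  x=-1.103: |R|=0.78411 <1
  x=-0.896: |R|=0.68939 <1
  x=-1.644: |R|=1.32674 >1
  x=-1.632: |R|=1.31008 >1
  x=-1.549: |R|=1.20056 >1
Stable set (-1.3714, 0).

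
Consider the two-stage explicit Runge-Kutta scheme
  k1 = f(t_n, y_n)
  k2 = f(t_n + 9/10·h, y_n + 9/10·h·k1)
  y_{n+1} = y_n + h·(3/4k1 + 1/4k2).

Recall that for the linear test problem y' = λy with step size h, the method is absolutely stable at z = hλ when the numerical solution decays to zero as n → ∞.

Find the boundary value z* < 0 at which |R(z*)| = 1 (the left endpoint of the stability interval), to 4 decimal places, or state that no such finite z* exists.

Set f=λy, z=hλ:
  k1=λy_n ⇒ h·k1=z·y_n;  k2=λ(1+9/10z)y_n ⇒ h·k2=z(1+9/10z)y_n
  y_{n+1}/y_n = 1 + 3/4z + 1/4z(1+9/10z) = 1 + z + 9/40z²
  so R(z) = 1 + z + 9/40z².

Boundary: |R(x)|=1, x<0.
x=-0.62: |R|=0.4665
R=1: x+9/40x²=0 ⇒ x=−40/9=-4.4444; min R=1−1/(4·9/40)=-0.1111>−1
Confirm numerically:
  x=-4.113: |R|=0.69327 <1
  x=-2.656: |R|=0.06877 <1
  x=-2.267: |R|=0.11066 <1
  x=-4.889: |R|=1.48902 >1
  x=-4.711: |R|=1.28254 >1
So |R|<1 on (-4.4444, 0).

left endpoint -4.4444.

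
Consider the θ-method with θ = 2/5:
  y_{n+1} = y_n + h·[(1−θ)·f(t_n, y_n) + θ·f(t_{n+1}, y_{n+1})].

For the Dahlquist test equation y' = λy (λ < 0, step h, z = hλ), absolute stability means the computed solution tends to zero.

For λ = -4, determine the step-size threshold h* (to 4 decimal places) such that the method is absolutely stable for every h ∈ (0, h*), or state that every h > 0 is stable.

Set f=λy, z=hλ:
  y_{n+1} = y_n + z·[3/5·y_n + 2/5·y_{n+1}] ⇒ (1 − 2/5z)y_{n+1} = (1 + 3/5z)y_n
  so R(z) = (1 + 3/5z)/(1 − 2/5z).

Boundary: |R(x)|=1, x<0.
x=-1.28: |R|=0.1534
R=−1: 1+3/5x = −1+2/5x ⇒ -1/5x=2 ⇒ x=2/(-1/5)=-10.0000
Confirm numerically:
  x=-7.884: |R|=0.89811 <1
  x=-7.298: |R|=0.86211 <1
  x=-4.837: |R|=0.64815 <1
  x=-10.522: |R|=1.02004 >1
  x=-10.314: |R|=1.01225 >1
So |R|<1 on (-10.0000, 0).

(-10.0000,0); λ=-4 ⇒ h* = (10)/4 = 2.5000.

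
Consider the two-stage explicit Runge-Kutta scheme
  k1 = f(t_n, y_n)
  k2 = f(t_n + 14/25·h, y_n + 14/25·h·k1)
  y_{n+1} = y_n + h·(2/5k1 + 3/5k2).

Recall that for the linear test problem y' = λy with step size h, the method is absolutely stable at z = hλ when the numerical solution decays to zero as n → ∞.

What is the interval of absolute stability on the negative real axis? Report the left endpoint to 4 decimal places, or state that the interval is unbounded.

With y'=λy (z=hλ):
  k1=λy_n ⇒ h·k1=z·y_n;  k2=λ(1+14/25z)y_n ⇒ h·k2=z(1+14/25z)y_n
  y_{n+1}/y_n = 1 + 2/5z + 3/5z(1+14/25z) = 1 + z + 42/125z²
  so R(z) = 1 + z + 42/125z².

Solve |R(x)|<1 on ℝ⁻.
x=-1.64: |R|=0.2637
R=1: x+42/125x²=0 ⇒ x=−125/42=-2.9762; min R=1−1/(4·42/125)=0.2560>−1
Confirm numerically:
  x=-1.998: |R|=0.34331 <1
  x=-1.552: |R|=0.25732 <1
  x=-1.515: |R|=0.25620 <1
  x=-1.513: |R|=0.25616 <1
  x=-3.363: |R|=1.43708 >1
  x=-3.202: |R|=1.24294 >1
Interval (-2.9762, 0).

z∈(-2.9762,0).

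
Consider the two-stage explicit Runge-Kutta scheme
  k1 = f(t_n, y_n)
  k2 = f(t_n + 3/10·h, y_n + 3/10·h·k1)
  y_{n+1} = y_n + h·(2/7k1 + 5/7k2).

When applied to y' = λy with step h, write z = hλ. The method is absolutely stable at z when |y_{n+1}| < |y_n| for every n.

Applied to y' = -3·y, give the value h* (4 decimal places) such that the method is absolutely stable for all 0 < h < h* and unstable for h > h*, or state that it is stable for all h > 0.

With y'=λy (z=hλ):
  k1=λy_n ⇒ h·k1=z·y_n;  k2=λ(1+3/10z)y_n ⇒ h·k2=z(1+3/10z)y_n
  y_{n+1}/y_n = 1 + 2/7z + 5/7z(1+3/10z) = 1 + z + 3/14z²
  R(z) = 1 + z + 3/14z².

Solve |R(x)|<1 on ℝ⁻.
x=-1.27: |R|=0.0756
R=1: x+3/14x²=0 ⇒ x=−14/3=-4.6667; min R=1−1/(4·3/14)=-0.1667>−1
Confirm numerically:
  x=-4.591: |R|=0.92556 <1
  x=-4.159: |R|=0.54756 <1
  x=-2.823: |R|=0.11529 <1
  x=-1.927: |R|=0.13129 <1
  x=-5.250: |R|=1.65625 >1
  x=-5.046: |R|=1.41017 >1
Interval (-4.6667, 0).

(-4.6667,0); λ=-3 ⇒ h* = (14/3)/3 = 1.5556.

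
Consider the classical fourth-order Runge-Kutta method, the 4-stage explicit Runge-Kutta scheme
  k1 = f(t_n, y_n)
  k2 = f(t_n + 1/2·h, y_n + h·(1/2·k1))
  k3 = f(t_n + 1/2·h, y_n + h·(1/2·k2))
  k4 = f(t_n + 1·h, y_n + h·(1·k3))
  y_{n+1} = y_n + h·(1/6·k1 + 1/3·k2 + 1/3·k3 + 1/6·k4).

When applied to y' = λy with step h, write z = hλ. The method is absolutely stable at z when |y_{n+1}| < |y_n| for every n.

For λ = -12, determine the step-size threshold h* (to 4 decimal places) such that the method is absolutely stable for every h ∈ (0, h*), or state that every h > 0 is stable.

Set f=λy, z=hλ:
  order 4, 4-stage ⇒ R(z)=1+z+z^2/2+z^3/6+z^4/24
  (e.g. R(-0.3)=0.74084, |R|=0.74084)

Find x<0 with |R(x)|<1.
x=-0.3: |R|=0.7408
|R(-2.67)|=0.8396 |R(-2.5)|=0.6484 |R(-0.99)|=0.3784
Bisect:
  x_lo=-3.5315 |R|=2.8446  x_hi=-0.0821 |R|=0.9212
  mid=-1.80679 |R|=0.28645 →hi
  mid=-2.66916 |R|=0.83856 →hi
  mid=-3.10034 |R|=1.58861 →lo
  mid=-2.88475 |R|=1.16060 →lo
  mid=-2.77695 |R|=0.98750 →hi
  mid=-2.83085 |R|=1.07089 →lo
  mid=-2.80390 |R|=1.02842 →lo
  mid=-2.79043 |R|=1.00777 →lo
  ...
  [-2.78538,-2.78516] ⇒ x*=-2.7853
Interval (-2.7853, 0).

(-2.7853,0); λ=-12 ⇒ h* = 0.2321.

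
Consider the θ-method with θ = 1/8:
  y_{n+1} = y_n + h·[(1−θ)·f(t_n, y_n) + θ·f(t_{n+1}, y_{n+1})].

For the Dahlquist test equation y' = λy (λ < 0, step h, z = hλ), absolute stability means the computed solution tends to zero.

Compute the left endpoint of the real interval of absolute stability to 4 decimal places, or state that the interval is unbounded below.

Test eqn y'=λy, z=hλ:
  y_{n+1} = y_n + z·[7/8·y_n + 1/8·y_{n+1}] ⇒ (1 − 1/8z)y_{n+1} = (1 + 7/8z)y_n
  R(z) = (1 + 7/8z)/(1 − 1/8z).

Need |R(x)|<1, x<0.
x=-0.48: |R|=0.5472
R=−1: 1+7/8x = −1+1/8x ⇒ -3/4x=2 ⇒ x=2/(-3/4)=-2.6667
Confirm numerically:
  x=-2.414: |R|=0.85443 <1
  x=-1.849: |R|=0.50188 <1
  x=-1.292: |R|=0.11235 <1
  x=-3.023: |R|=1.19396 >1
  x=-2.982: |R|=1.17228 >1
  x=-2.780: |R|=1.06308 >1
So |R|<1 on (-2.6667, 0).

z* = -2.6667.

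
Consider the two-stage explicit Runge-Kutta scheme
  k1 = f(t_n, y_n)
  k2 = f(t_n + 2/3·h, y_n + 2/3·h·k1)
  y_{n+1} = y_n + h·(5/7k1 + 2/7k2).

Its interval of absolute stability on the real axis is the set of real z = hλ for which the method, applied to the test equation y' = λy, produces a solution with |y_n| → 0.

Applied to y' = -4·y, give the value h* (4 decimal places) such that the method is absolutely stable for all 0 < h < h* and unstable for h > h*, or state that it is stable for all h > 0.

With y'=λy (z=hλ):
  k1=λy_n ⇒ h·k1=z·y_n;  k2=λ(1+2/3z)y_n ⇒ h·k2=z(1+2/3z)y_n
  y_{n+1}/y_n = 1 + 5/7z + 2/7z(1+2/3z) = 1 + z + 4/21z²
  Hence R(z) = 1 + z + 4/21z².

Find x<0 with |R(x)|<1.
x=-1.01: |R|=0.1843
R=1: x+4/21x²=0 ⇒ x=−21/4=-5.2500; min R=1−1/(4·4/21)=-0.3125>−1
Confirm numerically:
  x=-4.728: |R|=0.52990 <1
  x=-4.715: |R|=0.51952 <1
  x=-4.587: |R|=0.42073 <1
  x=-5.792: |R|=1.59796 >1
  x=-5.600: |R|=1.37333 >1
So |R|<1 on (-5.2500, 0).

(-5.2500,0); λ=-4 ⇒ h* = (21/4)/4 = 1.3125.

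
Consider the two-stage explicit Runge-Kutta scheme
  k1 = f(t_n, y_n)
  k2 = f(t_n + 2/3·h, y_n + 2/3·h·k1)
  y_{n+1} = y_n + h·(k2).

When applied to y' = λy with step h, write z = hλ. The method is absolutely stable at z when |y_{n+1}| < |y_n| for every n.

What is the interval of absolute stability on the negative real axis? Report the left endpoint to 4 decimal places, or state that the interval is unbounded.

(-1.5000, 0).

With y'=λy (z=hλ):
  k1=λy_n ⇒ h·k1=z·y_n;  k2=λ(1+2/3z)y_n ⇒ h·k2=z(1+2/3z)y_n
  y_{n+1}/y_n = 1 + z(1+2/3z) = 1 + z + 2/3z²
  R(z) = 1 + z + 2/3z².

Boundary: |R(x)|=1, x<0.
x=-1.77: |R|=1.3186
R=1: x+2/3x²=0 ⇒ x=−3/2=-1.5000; min R=1−1/(4·2/3)=0.6250>−1
Confirm numerically:
  x=-1.400: |R|=0.90667 <1
  x=-1.204: |R|=0.76241 <1
  x=-0.993: |R|=0.66437 <1
  x=-0.892: |R|=0.63844 <1
  x=-1.707: |R|=1.23557 >1
  x=-1.651: |R|=1.16620 >1
Stable set (-1.5000, 0).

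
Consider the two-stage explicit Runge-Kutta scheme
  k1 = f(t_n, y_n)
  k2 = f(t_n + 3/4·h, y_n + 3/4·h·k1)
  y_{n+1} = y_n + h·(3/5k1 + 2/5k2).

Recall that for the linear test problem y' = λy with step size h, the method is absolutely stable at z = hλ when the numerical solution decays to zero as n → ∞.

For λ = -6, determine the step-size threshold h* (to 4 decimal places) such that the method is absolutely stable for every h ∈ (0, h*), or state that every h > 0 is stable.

(-3.3333,0); λ=-6 ⇒ h* = (10/3)/6 = 0.5556.

Test eqn y'=λy, z=hλ:
  k1=λy_n ⇒ h·k1=z·y_n;  k2=λ(1+3/4z)y_n ⇒ h·k2=z(1+3/4z)y_n
  y_{n+1}/y_n = 1 + 3/5z + 2/5z(1+3/4z) = 1 + z + 3/10z²
  ⇒ R(z) = 1 + z + 3/10z².

Boundary: |R(x)|=1, x<0.
x=-0.63: |R|=0.4891
R=1: x+3/10x²=0 ⇒ x=−10/3=-3.3333; min R=1−1/(4·3/10)=0.1667>−1
Confirm numerically:
  x=-2.831: |R|=0.57337 <1
  x=-2.516: |R|=0.38308 <1
  x=-2.203: |R|=0.25296 <1
  x=-1.646: |R|=0.16679 <1
  x=-3.916: |R|=1.68452 >1
  x=-3.385: |R|=1.05247 >1
Interval (-3.3333, 0).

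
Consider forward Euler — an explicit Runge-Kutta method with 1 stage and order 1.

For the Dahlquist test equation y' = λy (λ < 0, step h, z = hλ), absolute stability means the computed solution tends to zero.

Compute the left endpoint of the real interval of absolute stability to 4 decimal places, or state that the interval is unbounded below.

left endpoint -2.0000.

On y'=λy, z=hλ:
  order 1, 1-stage ⇒ R(z)=1+z
  (e.g. R(-1.38)=-0.38000, |R|=0.38000)

Need |R(x)|<1, x<0.
x=-1.38: |R|=0.3800
|R(-1.88)|=0.8800 |R(-1.07)|=0.0700 |R(-0.81)|=0.1900
Bisect:
  x_lo=-2.3271 |R|=1.3271  x_hi=-0.3940 |R|=0.6060
  mid=-1.36052 |R|=0.36052 →hi
  mid=-1.84380 |R|=0.84380 →hi
  mid=-2.08544 |R|=1.08544 →lo
  mid=-1.96462 |R|=0.96462 →hi
  mid=-2.02503 |R|=1.02503 →lo
  mid=-1.99483 |R|=0.99483 →hi
  mid=-2.00993 |R|=1.00993 →lo
  ...
  [-2.00002,-1.99990] ⇒ x*=-2.0000
Interval (-2.0000, 0).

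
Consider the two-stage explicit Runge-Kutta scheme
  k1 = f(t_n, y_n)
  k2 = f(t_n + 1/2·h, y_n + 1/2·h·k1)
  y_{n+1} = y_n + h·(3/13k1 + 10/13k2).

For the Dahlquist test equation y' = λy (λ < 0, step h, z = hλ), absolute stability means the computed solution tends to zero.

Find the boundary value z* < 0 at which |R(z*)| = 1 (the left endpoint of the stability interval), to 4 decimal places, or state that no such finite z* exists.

z* = -2.6000.

With y'=λy (z=hλ):
  k1=λy_n ⇒ h·k1=z·y_n;  k2=λ(1+1/2z)y_n ⇒ h·k2=z(1+1/2z)y_n
  y_{n+1}/y_n = 1 + 3/13z + 10/13z(1+1/2z) = 1 + z + 5/13z²
  Hence R(z) = 1 + z + 5/13z².

Boundary: |R(x)|=1, x<0.
x=-1.78: |R|=0.4386
R=1: x+5/13x²=0 ⇒ x=−13/5=-2.6000; min R=1−1/(4·5/13)=0.3500>−1
Confirm numerically:
  x=-1.981: |R|=0.52837 <1
  x=-1.735: |R|=0.42278 <1
  x=-1.219: |R|=0.35252 <1
  x=-3.074: |R|=1.56041 >1
  x=-2.817: |R|=1.23511 >1
Interval (-2.6000, 0).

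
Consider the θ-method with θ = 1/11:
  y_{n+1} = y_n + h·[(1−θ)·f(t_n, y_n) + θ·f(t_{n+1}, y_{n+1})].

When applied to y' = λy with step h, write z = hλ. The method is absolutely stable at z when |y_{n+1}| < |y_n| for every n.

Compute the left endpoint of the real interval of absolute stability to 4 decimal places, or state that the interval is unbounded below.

z* = -2.4444.

Set f=λy, z=hλ:
  y_{n+1} = y_n + z·[10/11·y_n + 1/11·y_{n+1}] ⇒ (1 − 1/11z)y_{n+1} = (1 + 10/11z)y_n
  ⇒ R(z) = (1 + 10/11z)/(1 − 1/11z).

Boundary: |R(x)|=1, x<0.
x=-0.88: |R|=0.1852
R=−1: 1+10/11x = −1+1/11x ⇒ -9/11x=2 ⇒ x=2/(-9/11)=-2.4444
Confirm numerically:
  x=-1.519: |R|=0.33469 <1
  x=-1.398: |R|=0.24036 <1
  x=-1.226: |R|=0.10306 <1
  x=-2.704: |R|=1.17046 >1
  x=-2.693: |R|=1.16337 >1
  x=-2.489: |R|=1.02973 >1
Stable set (-2.4444, 0).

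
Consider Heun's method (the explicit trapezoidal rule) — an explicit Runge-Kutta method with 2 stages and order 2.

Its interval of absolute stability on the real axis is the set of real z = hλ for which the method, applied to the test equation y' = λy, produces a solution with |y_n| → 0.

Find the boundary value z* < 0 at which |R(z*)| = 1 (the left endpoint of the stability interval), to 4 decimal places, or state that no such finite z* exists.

z* = -2.0000.

Set f=λy, z=hλ:
  order 2, 2-stage ⇒ R(z)=1+z+z^2/2
  (e.g. R(-1.65)=0.71125, |R|=0.71125)

Solve |R(x)|<1 on ℝ⁻.
x=-1.65: |R|=0.7112
|R(-2.08)|=1.0832 |R(-1)|=0.5000 |R(-0.87)|=0.5085
Bisect:
  x_lo=-2.5561 |R|=1.7108  x_hi=-0.2190 |R|=0.8050
  mid=-1.38756 |R|=0.57510 →hi
  mid=-1.97185 |R|=0.97224 →hi
  mid=-2.26399 |R|=1.29883 →lo
  mid=-2.11792 |R|=1.12487 →lo
  mid=-2.04488 |R|=1.04589 →lo
  mid=-2.00836 |R|=1.00840 →lo
  mid=-1.99011 |R|=0.99015 →hi
  mid=-1.99924 |R|=0.99924 →hi
  ...
  [-2.00009,-1.99995] ⇒ x*=-2.0000
So |R|<1 on (-2.0000, 0).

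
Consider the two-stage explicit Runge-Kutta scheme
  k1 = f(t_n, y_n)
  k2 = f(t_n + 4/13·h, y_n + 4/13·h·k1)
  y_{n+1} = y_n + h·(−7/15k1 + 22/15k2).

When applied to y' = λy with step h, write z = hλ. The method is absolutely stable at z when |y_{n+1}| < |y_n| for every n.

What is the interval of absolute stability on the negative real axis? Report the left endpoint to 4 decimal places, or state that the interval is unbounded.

With y'=λy (z=hλ):
  k1=λy_n ⇒ h·k1=z·y_n;  k2=λ(1+4/13z)y_n ⇒ h·k2=z(1+4/13z)y_n
  y_{n+1}/y_n = 1 − 7/15z + 22/15z(1+4/13z) = 1 + z + 88/195z²
  so R(z) = 1 + z + 88/195z².

Find x<0 with |R(x)|<1.
x=-1.03: |R|=0.4488
R=1: x+88/195x²=0 ⇒ x=−195/88=-2.2159; min R=1−1/(4·88/195)=0.4460>−1
Confirm numerically:
  x=-2.001: |R|=0.80593 <1
  x=-1.968: |R|=0.77983 <1
  x=-1.882: |R|=0.71641 <1
  x=-1.297: |R|=0.46215 <1
  x=-2.627: |R|=1.48736 >1
  x=-2.255: |R|=1.03978 >1
Interval (-2.2159, 0).

(-2.2159, 0).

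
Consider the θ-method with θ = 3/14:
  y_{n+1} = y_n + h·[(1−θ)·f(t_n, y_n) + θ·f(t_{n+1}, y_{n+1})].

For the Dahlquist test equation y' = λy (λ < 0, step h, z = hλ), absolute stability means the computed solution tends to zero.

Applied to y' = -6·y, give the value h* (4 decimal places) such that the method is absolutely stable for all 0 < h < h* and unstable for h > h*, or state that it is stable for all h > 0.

Set f=λy, z=hλ:
  y_{n+1} = y_n + z·[11/14·y_n + 3/14·y_{n+1}] ⇒ (1 − 3/14z)y_{n+1} = (1 + 11/14z)y_n
  R(z) = (1 + 11/14z)/(1 − 3/14z).

Boundary: |R(x)|=1, x<0.
x=-1.69: |R|=0.2407
R=−1: 1+11/14x = −1+3/14x ⇒ -4/7x=2 ⇒ x=2/(-4/7)=-3.5000
Confirm numerically:
  x=-3.349: |R|=0.94977 <1
  x=-2.261: |R|=0.52307 <1
  x=-2.234: |R|=0.51077 <1
  x=-3.869: |R|=1.11528 >1
  x=-3.705: |R|=1.06530 >1
Interval (-3.5000, 0).

(-3.5000,0); λ=-6 ⇒ h* = (7/2)/6 = 0.5833.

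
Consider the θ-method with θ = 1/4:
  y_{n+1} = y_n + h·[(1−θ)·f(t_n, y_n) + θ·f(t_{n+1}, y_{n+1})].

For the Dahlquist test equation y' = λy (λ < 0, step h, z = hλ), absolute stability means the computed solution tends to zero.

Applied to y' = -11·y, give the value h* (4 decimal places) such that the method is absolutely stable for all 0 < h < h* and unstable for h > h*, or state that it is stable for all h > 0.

Test eqn y'=λy, z=hλ:
  y_{n+1} = y_n + z·[3/4·y_n + 1/4·y_{n+1}] ⇒ (1 − 1/4z)y_{n+1} = (1 + 3/4z)y_n
  R(z) = (1 + 3/4z)/(1 − 1/4z).

Need |R(x)|<1, x<0.
x=-0.74: |R|=0.3755
R=−1: 1+3/4x = −1+1/4x ⇒ -1/2x=2 ⇒ x=2/(-1/2)=-4.0000
Confirm numerically:
  x=-2.970: |R|=0.70445 <1
  x=-2.821: |R|=0.65430 <1
  x=-1.645: |R|=0.16563 <1
  x=-4.176: |R|=1.04305 >1
  x=-4.076: |R|=1.01882 >1
Stable set (-4.0000, 0).

(-4.0000,0); λ=-11 ⇒ h* = (4)/11 = 0.3636.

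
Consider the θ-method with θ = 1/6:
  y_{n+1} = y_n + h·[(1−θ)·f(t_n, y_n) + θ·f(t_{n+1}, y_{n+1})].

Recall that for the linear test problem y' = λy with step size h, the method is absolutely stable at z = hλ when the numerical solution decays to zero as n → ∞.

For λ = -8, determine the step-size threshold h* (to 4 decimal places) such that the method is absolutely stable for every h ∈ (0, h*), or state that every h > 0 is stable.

(-3.0000,0); λ=-8 ⇒ h* = (3)/8 = 0.3750.

Test eqn y'=λy, z=hλ:
  y_{n+1} = y_n + z·[5/6·y_n + 1/6·y_{n+1}] ⇒ (1 − 1/6z)y_{n+1} = (1 + 5/6z)y_n
  so R(z) = (1 + 5/6z)/(1 − 1/6z).

Boundary: |R(x)|=1, x<0.
x=-0.6: |R|=0.4545
R=−1: 1+5/6x = −1+1/6x ⇒ -2/3x=2 ⇒ x=2/(-2/3)=-3.0000
Confirm numerically:
  x=-2.424: |R|=0.72650 <1
  x=-2.384: |R|=0.70611 <1
  x=-1.418: |R|=0.14694 <1
  x=-1.281: |R|=0.05562 <1
  x=-3.558: |R|=1.23352 >1
  x=-3.546: |R|=1.22879 >1
  x=-3.178: |R|=1.07758 >1
Stable set (-3.0000, 0).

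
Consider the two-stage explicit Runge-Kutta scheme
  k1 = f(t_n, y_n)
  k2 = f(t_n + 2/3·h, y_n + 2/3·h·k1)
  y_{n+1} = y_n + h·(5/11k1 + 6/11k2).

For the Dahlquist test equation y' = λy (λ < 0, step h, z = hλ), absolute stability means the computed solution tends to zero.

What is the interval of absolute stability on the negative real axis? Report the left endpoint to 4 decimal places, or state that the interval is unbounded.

Test eqn y'=λy, z=hλ:
  k1=λy_n ⇒ h·k1=z·y_n;  k2=λ(1+2/3z)y_n ⇒ h·k2=z(1+2/3z)y_n
  y_{n+1}/y_n = 1 + 5/11z + 6/11z(1+2/3z) = 1 + z + 4/11z²
  Hence R(z) = 1 + z + 4/11z².

Find x<0 with |R(x)|<1.
x=-0.96: |R|=0.3751
R=1: x+4/11x²=0 ⇒ x=−11/4=-2.7500; min R=1−1/(4·4/11)=0.3125>−1
Confirm numerically:
  x=-2.376: |R|=0.67686 <1
  x=-1.667: |R|=0.34351 <1
  x=-1.126: |R|=0.33505 <1
  x=-3.224: |R|=1.55570 >1
  x=-2.792: |R|=1.04264 >1
Stable set (-2.7500, 0).

z∈(-2.7500,0).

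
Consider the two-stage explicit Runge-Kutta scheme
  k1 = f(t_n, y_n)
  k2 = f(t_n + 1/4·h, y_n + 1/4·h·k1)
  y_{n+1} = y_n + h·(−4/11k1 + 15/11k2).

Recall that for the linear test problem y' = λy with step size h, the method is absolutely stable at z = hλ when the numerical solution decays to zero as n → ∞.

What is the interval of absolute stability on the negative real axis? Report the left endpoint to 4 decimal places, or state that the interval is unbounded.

Test eqn y'=λy, z=hλ:
  k1=λy_n ⇒ h·k1=z·y_n;  k2=λ(1+1/4z)y_n ⇒ h·k2=z(1+1/4z)y_n
  y_{n+1}/y_n = 1 − 4/11z + 15/11z(1+1/4z) = 1 + z + 15/44z²
  so R(z) = 1 + z + 15/44z².

Need |R(x)|<1, x<0.
x=-0.52: |R|=0.5722
R=1: x+15/44x²=0 ⇒ x=−44/15=-2.9333; min R=1−1/(4·15/44)=0.2667>−1
Confirm numerically:
  x=-2.775: |R|=0.85021 <1
  x=-2.683: |R|=0.77103 <1
  x=-1.791: |R|=0.30253 <1
  x=-3.260: |R|=1.36305 >1
  x=-2.967: |R|=1.03405 >1
So |R|<1 on (-2.9333, 0).

z∈(-2.9333,0).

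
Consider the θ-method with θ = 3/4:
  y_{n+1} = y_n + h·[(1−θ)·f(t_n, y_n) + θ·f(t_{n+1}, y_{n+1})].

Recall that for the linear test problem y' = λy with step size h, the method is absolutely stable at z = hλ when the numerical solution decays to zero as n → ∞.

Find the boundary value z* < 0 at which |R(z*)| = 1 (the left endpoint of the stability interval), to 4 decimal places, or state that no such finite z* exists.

With y'=λy (z=hλ):
  y_{n+1} = y_n + z·[1/4·y_n + 3/4·y_{n+1}] ⇒ (1 − 3/4z)y_{n+1} = (1 + 1/4z)y_n
  R(z) = (1 + 1/4z)/(1 − 3/4z).

Find x<0 with |R(x)|<1.
x=-1.66: |R|=0.2606
x=-2: |R|=0.2000
x=-10: |R|=0.1765
x=-100: |R|=0.3158
θ=3/4≥1/2 ⇒ |1+1/4x|<|1−3/4x| ∀x<0 ⇒ stable on all of ℝ⁻.

interval (−∞, 0).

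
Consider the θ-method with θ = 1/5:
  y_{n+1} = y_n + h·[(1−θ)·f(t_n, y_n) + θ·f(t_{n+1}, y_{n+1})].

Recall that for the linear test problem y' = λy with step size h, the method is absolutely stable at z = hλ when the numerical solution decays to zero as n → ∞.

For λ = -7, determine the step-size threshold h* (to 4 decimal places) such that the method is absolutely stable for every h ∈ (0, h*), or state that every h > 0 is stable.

Test eqn y'=λy, z=hλ:
  y_{n+1} = y_n + z·[4/5·y_n + 1/5·y_{n+1}] ⇒ (1 − 1/5z)y_{n+1} = (1 + 4/5z)y_n
  so R(z) = (1 + 4/5z)/(1 − 1/5z).

Solve |R(x)|<1 on ℝ⁻.
x=-0.75: |R|=0.3478
R=−1: 1+4/5x = −1+1/5x ⇒ -3/5x=2 ⇒ x=2/(-3/5)=-3.3333
Confirm numerically:
  x=-3.013: |R|=0.88007 <1
  x=-2.365: |R|=0.60557 <1
  x=-2.302: |R|=0.57628 <1
  x=-3.884: |R|=1.18595 >1
  x=-3.865: |R|=1.17992 >1
  x=-3.427: |R|=1.03335 >1
So |R|<1 on (-3.3333, 0).

(-3.3333,0); λ=-7 ⇒ h* = (10/3)/7 = 0.4762.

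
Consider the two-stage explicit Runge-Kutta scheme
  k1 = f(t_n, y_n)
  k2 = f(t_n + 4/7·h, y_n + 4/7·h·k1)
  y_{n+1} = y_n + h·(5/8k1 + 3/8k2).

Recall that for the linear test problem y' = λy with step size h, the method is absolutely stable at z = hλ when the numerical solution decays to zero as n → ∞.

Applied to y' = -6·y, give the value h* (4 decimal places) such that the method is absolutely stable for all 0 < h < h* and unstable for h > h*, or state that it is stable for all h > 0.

(-4.6667,0); λ=-6 ⇒ h* = (14/3)/6 = 0.7778.

Set f=λy, z=hλ:
  k1=λy_n ⇒ h·k1=z·y_n;  k2=λ(1+4/7z)y_n ⇒ h·k2=z(1+4/7z)y_n
  y_{n+1}/y_n = 1 + 5/8z + 3/8z(1+4/7z) = 1 + z + 3/14z²
  Hence R(z) = 1 + z + 3/14z².

Find x<0 with |R(x)|<1.
x=-0.75: |R|=0.3705
R=1: x+3/14x²=0 ⇒ x=−14/3=-4.6667; min R=1−1/(4·3/14)=-0.1667>−1
Confirm numerically:
  x=-3.691: |R|=0.22832 <1
  x=-3.111: |R|=0.03707 <1
  x=-2.528: |R|=0.15855 <1
  x=-2.503: |R|=0.16050 <1
  x=-5.077: |R|=1.44641 >1
  x=-5.035: |R|=1.39741 >1
  x=-4.950: |R|=1.30054 >1
Stable set (-4.6667, 0).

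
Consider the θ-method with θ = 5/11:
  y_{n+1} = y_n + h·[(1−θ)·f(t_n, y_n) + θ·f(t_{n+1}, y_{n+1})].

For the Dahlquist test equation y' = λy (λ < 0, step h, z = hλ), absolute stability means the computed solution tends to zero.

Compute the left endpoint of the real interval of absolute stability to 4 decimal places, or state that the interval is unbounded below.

left endpoint -22.0000.

On y'=λy, z=hλ:
  y_{n+1} = y_n + z·[6/11·y_n + 5/11·y_{n+1}] ⇒ (1 − 5/11z)y_{n+1} = (1 + 6/11z)y_n
  Hence R(z) = (1 + 6/11z)/(1 − 5/11z).

Boundary: |R(x)|=1, x<0.
x=-0.81: |R|=0.4080
R=−1: 1+6/11x = −1+5/11x ⇒ -1/11x=2 ⇒ x=2/(-1/11)=-22.0000
Confirm numerically:
  x=-21.216: |R|=0.99330 <1
  x=-19.678: |R|=0.97877 <1
  x=-19.314: |R|=0.97503 <1
  x=-16.696: |R|=0.94386 <1
  x=-22.486: |R|=1.00394 >1
  x=-22.214: |R|=1.00175 >1
  x=-22.196: |R|=1.00161 >1
Interval (-22.0000, 0).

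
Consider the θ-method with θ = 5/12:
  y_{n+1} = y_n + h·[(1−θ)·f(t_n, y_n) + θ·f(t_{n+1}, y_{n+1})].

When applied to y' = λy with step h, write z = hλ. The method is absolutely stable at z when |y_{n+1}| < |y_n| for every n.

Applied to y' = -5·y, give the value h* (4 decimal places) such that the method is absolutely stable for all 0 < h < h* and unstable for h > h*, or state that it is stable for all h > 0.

With y'=λy (z=hλ):
  y_{n+1} = y_n + z·[7/12·y_n + 5/12·y_{n+1}] ⇒ (1 − 5/12z)y_{n+1} = (1 + 7/12z)y_n
  Hence R(z) = (1 + 7/12z)/(1 − 5/12z).

Find x<0 with |R(x)|<1.
x=-0.97: |R|=0.3092
R=−1: 1+7/12x = −1+5/12x ⇒ -1/6x=2 ⇒ x=2/(-1/6)=-12.0000
Confirm numerically:
  x=-10.812: |R|=0.96403 <1
  x=-8.450: |R|=0.86912 <1
  x=-6.017: |R|=0.71567 <1
  x=-5.903: |R|=0.70627 <1
  x=-12.276: |R|=1.00752 >1
  x=-12.057: |R|=1.00158 >1
Interval (-12.0000, 0).

(-12.0000,0); λ=-5 ⇒ h* = (12)/5 = 2.4000.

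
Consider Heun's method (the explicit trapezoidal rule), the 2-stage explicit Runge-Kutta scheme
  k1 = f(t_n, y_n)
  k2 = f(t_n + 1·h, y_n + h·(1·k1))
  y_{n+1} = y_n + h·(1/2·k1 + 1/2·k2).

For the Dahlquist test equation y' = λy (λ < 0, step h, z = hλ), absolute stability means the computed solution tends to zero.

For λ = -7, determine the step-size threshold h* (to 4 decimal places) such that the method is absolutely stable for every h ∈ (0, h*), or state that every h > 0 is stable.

(-2.0000,0); λ=-7 ⇒ h* = 0.2857.

Set f=λy, z=hλ:
  order 2, 2-stage ⇒ R(z)=1+z+z^2/2
  (e.g. R(-0.82)=0.51620, |R|=0.51620)

Need |R(x)|<1, x<0.
x=-0.82: |R|=0.5162
|R(-2.28)|=1.3192 |R(-1.05)|=0.5012 |R(-0.84)|=0.5128
Bisect:
  x_lo=-2.3709 |R|=1.4397  x_hi=-0.2114 |R|=0.8109
  mid=-1.29119 |R|=0.54240 →hi
  mid=-1.83106 |R|=0.84533 →hi
  mid=-2.10100 |R|=1.10610 →lo
  mid=-1.96603 |R|=0.96661 →hi
  mid=-2.03352 |R|=1.03408 →lo
  mid=-1.99978 |R|=0.99978 →hi
  mid=-2.01665 |R|=1.01679 →lo
  ...
  [-2.00004,-1.99991] ⇒ x*=-2.0000
Stable set (-2.0000, 0).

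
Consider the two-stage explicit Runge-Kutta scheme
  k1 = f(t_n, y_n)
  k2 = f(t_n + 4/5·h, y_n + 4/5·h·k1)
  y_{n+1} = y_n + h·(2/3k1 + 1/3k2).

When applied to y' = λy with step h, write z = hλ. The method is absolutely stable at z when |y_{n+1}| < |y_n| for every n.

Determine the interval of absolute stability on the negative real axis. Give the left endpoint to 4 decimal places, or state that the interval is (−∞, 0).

Set f=λy, z=hλ:
  k1=λy_n ⇒ h·k1=z·y_n;  k2=λ(1+4/5z)y_n ⇒ h·k2=z(1+4/5z)y_n
  y_{n+1}/y_n = 1 + 2/3z + 1/3z(1+4/5z) = 1 + z + 4/15z²
  R(z) = 1 + z + 4/15z².

Solve |R(x)|<1 on ℝ⁻.
x=-0.89: |R|=0.3212
R=1: x+4/15x²=0 ⇒ x=−15/4=-3.7500; min R=1−1/(4·4/15)=0.0625>−1
Confirm numerically:
  x=-3.583: |R|=0.84044 <1
  x=-2.941: |R|=0.36553 <1
  x=-2.065: |R|=0.07213 <1
  x=-1.709: |R|=0.06985 <1
  x=-4.299: |R|=1.62937 >1
  x=-4.203: |R|=1.50772 >1
  x=-4.190: |R|=1.49163 >1
Stable set (-3.7500, 0).

z∈(-3.7500,0).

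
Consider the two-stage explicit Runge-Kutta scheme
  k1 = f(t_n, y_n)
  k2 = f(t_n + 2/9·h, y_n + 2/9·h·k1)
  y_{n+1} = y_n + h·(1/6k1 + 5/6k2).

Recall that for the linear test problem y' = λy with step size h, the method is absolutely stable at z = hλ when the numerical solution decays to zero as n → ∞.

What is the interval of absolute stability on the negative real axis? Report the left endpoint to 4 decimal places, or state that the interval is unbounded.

z∈(-5.4000,0).

Test eqn y'=λy, z=hλ:
  k1=λy_n ⇒ h·k1=z·y_n;  k2=λ(1+2/9z)y_n ⇒ h·k2=z(1+2/9z)y_n
  y_{n+1}/y_n = 1 + 1/6z + 5/6z(1+2/9z) = 1 + z + 5/27z²
  ⇒ R(z) = 1 + z + 5/27z².

Find x<0 with |R(x)|<1.
x=-0.75: |R|=0.3542
R=1: x+5/27x²=0 ⇒ x=−27/5=-5.4000; min R=1−1/(4·5/27)=-0.3500>−1
Confirm numerically:
  x=-4.484: |R|=0.23938 <1
  x=-3.123: |R|=0.31686 <1
  x=-2.928: |R|=0.34037 <1
  x=-2.809: |R|=0.34780 <1
  x=-5.934: |R|=1.58681 >1
  x=-5.908: |R|=1.55579 >1
Stable set (-5.4000, 0).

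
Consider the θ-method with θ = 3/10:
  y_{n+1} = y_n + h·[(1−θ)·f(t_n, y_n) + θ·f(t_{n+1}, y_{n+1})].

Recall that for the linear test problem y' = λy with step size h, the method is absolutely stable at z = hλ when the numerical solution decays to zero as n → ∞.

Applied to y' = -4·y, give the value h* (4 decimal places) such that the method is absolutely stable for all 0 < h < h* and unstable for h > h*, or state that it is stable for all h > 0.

Set f=λy, z=hλ:
  y_{n+1} = y_n + z·[7/10·y_n + 3/10·y_{n+1}] ⇒ (1 − 3/10z)y_{n+1} = (1 + 7/10z)y_n
  so R(z) = (1 + 7/10z)/(1 − 3/10z).

Find x<0 with |R(x)|<1.
x=-0.8: |R|=0.3548
R=−1: 1+7/10x = −1+3/10x ⇒ -2/5x=2 ⇒ x=2/(-2/5)=-5.0000
Confirm numerically:
  x=-3.729: |R|=0.76004 <1
  x=-3.665: |R|=0.74565 <1
  x=-2.783: |R|=0.51670 <1
  x=-2.642: |R|=0.47384 <1
  x=-5.470: |R|=1.07119 >1
  x=-5.369: |R|=1.05654 >1
So |R|<1 on (-5.0000, 0).

(-5.0000,0); λ=-4 ⇒ h* = (5)/4 = 1.2500.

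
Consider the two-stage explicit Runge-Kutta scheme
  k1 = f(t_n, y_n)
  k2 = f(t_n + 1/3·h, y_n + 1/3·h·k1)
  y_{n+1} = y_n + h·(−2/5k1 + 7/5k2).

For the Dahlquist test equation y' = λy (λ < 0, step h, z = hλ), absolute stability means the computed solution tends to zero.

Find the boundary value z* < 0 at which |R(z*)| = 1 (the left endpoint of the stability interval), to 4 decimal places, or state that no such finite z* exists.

z* = -2.1429.

On y'=λy, z=hλ:
  k1=λy_n ⇒ h·k1=z·y_n;  k2=λ(1+1/3z)y_n ⇒ h·k2=z(1+1/3z)y_n
  y_{n+1}/y_n = 1 − 2/5z + 7/5z(1+1/3z) = 1 + z + 7/15z²
  Hence R(z) = 1 + z + 7/15z².

Need |R(x)|<1, x<0.
x=-1.61: |R|=0.5996
R=1: x+7/15x²=0 ⇒ x=−15/7=-2.1429; min R=1−1/(4·7/15)=0.4643>−1
Confirm numerically:
  x=-2.041: |R|=0.90298 <1
  x=-1.174: |R|=0.46920 <1
  x=-0.894: |R|=0.47898 <1
  x=-2.681: |R|=1.67329 >1
  x=-2.622: |R|=1.58628 >1
  x=-2.561: |R|=1.49974 >1
Stable set (-2.1429, 0).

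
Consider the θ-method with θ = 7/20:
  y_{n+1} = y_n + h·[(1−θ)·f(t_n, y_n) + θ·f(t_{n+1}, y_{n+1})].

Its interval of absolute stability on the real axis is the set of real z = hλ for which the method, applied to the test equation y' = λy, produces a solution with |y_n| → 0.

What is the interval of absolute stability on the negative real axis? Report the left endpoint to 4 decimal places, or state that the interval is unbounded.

z∈(-6.6667,0).

With y'=λy (z=hλ):
  y_{n+1} = y_n + z·[13/20·y_n + 7/20·y_{n+1}] ⇒ (1 − 7/20z)y_{n+1} = (1 + 13/20z)y_n
  R(z) = (1 + 13/20z)/(1 − 7/20z).

Solve |R(x)|<1 on ℝ⁻.
x=-1.03: |R|=0.2429
R=−1: 1+13/20x = −1+7/20x ⇒ -3/10x=2 ⇒ x=2/(-3/10)=-6.6667
Confirm numerically:
  x=-6.499: |R|=0.98464 <1
  x=-6.032: |R|=0.93880 <1
  x=-4.227: |R|=0.70481 <1
  x=-3.612: |R|=0.59527 <1
  x=-7.051: |R|=1.03325 >1
  x=-6.900: |R|=1.02050 >1
  x=-6.858: |R|=1.01688 >1
So |R|<1 on (-6.6667, 0).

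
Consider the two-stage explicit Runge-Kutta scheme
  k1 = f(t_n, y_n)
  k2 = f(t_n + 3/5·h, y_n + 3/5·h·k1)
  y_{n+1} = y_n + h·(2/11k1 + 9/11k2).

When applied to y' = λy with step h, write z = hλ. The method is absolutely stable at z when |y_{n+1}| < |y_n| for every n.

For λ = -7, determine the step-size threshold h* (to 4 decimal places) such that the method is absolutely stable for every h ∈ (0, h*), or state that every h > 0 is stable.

(-2.0370,0); λ=-7 ⇒ h* = (55/27)/7 = 0.2910.

Test eqn y'=λy, z=hλ:
  k1=λy_n ⇒ h·k1=z·y_n;  k2=λ(1+3/5z)y_n ⇒ h·k2=z(1+3/5z)y_n
  y_{n+1}/y_n = 1 + 2/11z + 9/11z(1+3/5z) = 1 + z + 27/55z²
  R(z) = 1 + z + 27/55z².

Solve |R(x)|<1 on ℝ⁻.
x=-1.58: |R|=0.6455
R=1: x+27/55x²=0 ⇒ x=−55/27=-2.0370; min R=1−1/(4·27/55)=0.4907>−1
Confirm numerically:
  x=-1.670: |R|=0.69910 <1
  x=-1.230: |R|=0.51270 <1
  x=-1.020: |R|=0.49074 <1
  x=-2.612: |R|=1.73725 >1
  x=-2.322: |R|=1.32483 >1
So |R|<1 on (-2.0370, 0).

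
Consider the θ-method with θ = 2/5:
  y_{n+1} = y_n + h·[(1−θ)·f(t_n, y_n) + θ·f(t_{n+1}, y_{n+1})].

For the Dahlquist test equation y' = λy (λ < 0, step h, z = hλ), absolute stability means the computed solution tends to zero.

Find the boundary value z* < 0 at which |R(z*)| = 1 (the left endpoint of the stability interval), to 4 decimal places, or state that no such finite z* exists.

On y'=λy, z=hλ:
  y_{n+1} = y_n + z·[3/5·y_n + 2/5·y_{n+1}] ⇒ (1 − 2/5z)y_{n+1} = (1 + 3/5z)y_n
  so R(z) = (1 + 3/5z)/(1 − 2/5z).

Need |R(x)|<1, x<0.
x=-1.43: |R|=0.0903
R=−1: 1+3/5x = −1+2/5x ⇒ -1/5x=2 ⇒ x=2/(-1/5)=-10.0000
Confirm numerically:
  x=-9.617: |R|=0.98420 <1
  x=-8.530: |R|=0.93336 <1
  x=-8.244: |R|=0.91828 <1
  x=-5.768: |R|=0.74407 <1
  x=-10.299: |R|=1.01168 >1
  x=-10.293: |R|=1.01145 >1
Interval (-10.0000, 0).

z* = -10.0000.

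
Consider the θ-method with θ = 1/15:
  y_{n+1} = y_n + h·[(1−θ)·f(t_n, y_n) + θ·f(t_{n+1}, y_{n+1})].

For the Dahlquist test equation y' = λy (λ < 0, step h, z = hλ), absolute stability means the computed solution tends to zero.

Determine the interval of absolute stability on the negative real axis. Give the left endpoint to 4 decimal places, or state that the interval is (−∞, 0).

With y'=λy (z=hλ):
  y_{n+1} = y_n + z·[14/15·y_n + 1/15·y_{n+1}] ⇒ (1 − 1/15z)y_{n+1} = (1 + 14/15z)y_n
  ⇒ R(z) = (1 + 14/15z)/(1 − 1/15z).

Find x<0 with |R(x)|<1.
x=-1.31: |R|=0.2048
R=−1: 1+14/15x = −1+1/15x ⇒ -13/15x=2 ⇒ x=2/(-13/15)=-2.3077
Confirm numerically:
  x=-2.281: |R|=0.97992 <1
  x=-2.156: |R|=0.88505 <1
  x=-1.487: |R|=0.35288 <1
  x=-2.842: |R|=1.38931 >1
  x=-2.436: |R|=1.09566 >1
  x=-2.385: |R|=1.05781 >1
Interval (-2.3077, 0).

(-2.3077, 0).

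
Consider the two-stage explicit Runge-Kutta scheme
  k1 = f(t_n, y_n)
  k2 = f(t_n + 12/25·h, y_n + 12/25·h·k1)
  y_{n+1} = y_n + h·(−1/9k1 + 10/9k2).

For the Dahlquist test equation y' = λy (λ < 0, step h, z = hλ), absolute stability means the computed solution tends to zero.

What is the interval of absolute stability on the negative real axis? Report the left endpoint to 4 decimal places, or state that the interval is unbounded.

Test eqn y'=λy, z=hλ:
  k1=λy_n ⇒ h·k1=z·y_n;  k2=λ(1+12/25z)y_n ⇒ h·k2=z(1+12/25z)y_n
  y_{n+1}/y_n = 1 − 1/9z + 10/9z(1+12/25z) = 1 + z + 8/15z²
  so R(z) = 1 + z + 8/15z².

Need |R(x)|<1, x<0.
x=-1.01: |R|=0.5341
R=1: x+8/15x²=0 ⇒ x=−15/8=-1.8750; min R=1−1/(4·8/15)=0.5312>−1
Confirm numerically:
  x=-1.854: |R|=0.97924 <1
  x=-1.779: |R|=0.90892 <1
  x=-1.524: |R|=0.71471 <1
  x=-0.959: |R|=0.53150 <1
  x=-2.180: |R|=1.35461 >1
  x=-2.060: |R|=1.20325 >1
So |R|<1 on (-1.8750, 0).

z∈(-1.8750,0).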